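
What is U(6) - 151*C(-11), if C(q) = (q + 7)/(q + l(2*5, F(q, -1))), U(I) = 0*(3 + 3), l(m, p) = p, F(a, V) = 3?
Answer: -151/2 ≈ -75.500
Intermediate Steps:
U(I) = 0 (U(I) = 0*6 = 0)
C(q) = (7 + q)/(3 + q) (C(q) = (q + 7)/(q + 3) = (7 + q)/(3 + q))
U(6) - 151*C(-11) = 0 - 151*(7 - 11)/(3 - 11) = 0 - 151*(-4)/(-8) = 0 - (-151)*(-4)/8 = 0 - 151*½ = 0 - 151/2 = -151/2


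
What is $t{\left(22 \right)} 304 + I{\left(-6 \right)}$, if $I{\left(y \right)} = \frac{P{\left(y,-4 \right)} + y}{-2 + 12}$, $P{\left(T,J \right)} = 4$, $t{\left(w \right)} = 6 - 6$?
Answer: $- \frac{1}{5} \approx -0.2$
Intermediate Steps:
$t{\left(w \right)} = 0$
$I{\left(y \right)} = \frac{2}{5} + \frac{y}{10}$ ($I{\left(y \right)} = \frac{4 + y}{-2 + 12} = \frac{4 + y}{10} = \left(4 + y\right) \frac{1}{10} = \frac{2}{5} + \frac{y}{10}$)
$t{\left(22 \right)} 304 + I{\left(-6 \right)} = 0 \cdot 304 + \left(\frac{2}{5} + \frac{1}{10} \left(-6\right)\right) = 0 + \left(\frac{2}{5} - \frac{3}{5}\right) = 0 - \frac{1}{5} = - \frac{1}{5}$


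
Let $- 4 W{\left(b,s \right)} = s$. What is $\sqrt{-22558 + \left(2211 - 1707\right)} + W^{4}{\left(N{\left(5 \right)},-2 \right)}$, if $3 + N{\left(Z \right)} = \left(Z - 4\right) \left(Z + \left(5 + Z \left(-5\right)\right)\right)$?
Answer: $\frac{1}{16} + i \sqrt{22054} \approx 0.0625 + 148.51 i$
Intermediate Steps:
$N{\left(Z \right)} = -3 + \left(-4 + Z\right) \left(5 - 4 Z\right)$ ($N{\left(Z \right)} = -3 + \left(Z - 4\right) \left(Z + \left(5 + Z \left(-5\right)\right)\right) = -3 + \left(-4 + Z\right) \left(Z - \left(-5 + 5 Z\right)\right) = -3 + \left(-4 + Z\right) \left(5 - 4 Z\right)$)
$W{\left(b,s \right)} = - \frac{s}{4}$
$\sqrt{-22558 + \left(2211 - 1707\right)} + W^{4}{\left(N{\left(5 \right)},-2 \right)} = \sqrt{-22558 + \left(2211 - 1707\right)} + \left(\left(- \frac{1}{4}\right) \left(-2\right)\right)^{4} = \sqrt{-22558 + \left(2211 - 1707\right)} + \left(\frac{1}{2}\right)^{4} = \sqrt{-22558 + 504} + \frac{1}{16} = \sqrt{-22054} + \frac{1}{16} = i \sqrt{22054} + \frac{1}{16} = \frac{1}{16} + i \sqrt{22054}$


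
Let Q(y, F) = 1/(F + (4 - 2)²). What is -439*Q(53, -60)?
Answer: 439/56 ≈ 7.8393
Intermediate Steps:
Q(y, F) = 1/(4 + F) (Q(y, F) = 1/(F + 2²) = 1/(F + 4) = 1/(4 + F))
-439*Q(53, -60) = -439/(4 - 60) = -439/(-56) = -439*(-1/56) = 439/56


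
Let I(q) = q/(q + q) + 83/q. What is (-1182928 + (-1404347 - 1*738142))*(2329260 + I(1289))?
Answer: -19968576184542495/2578 ≈ -7.7458e+12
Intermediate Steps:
I(q) = ½ + 83/q (I(q) = q/((2*q)) + 83/q = q*(1/(2*q)) + 83/q = ½ + 83/q)
(-1182928 + (-1404347 - 1*738142))*(2329260 + I(1289)) = (-1182928 + (-1404347 - 1*738142))*(2329260 + (½)*(166 + 1289)/1289) = (-1182928 + (-1404347 - 738142))*(2329260 + (½)*(1/1289)*1455) = (-1182928 - 2142489)*(2329260 + 1455/2578) = -3325417*6004833735/2578 = -19968576184542495/2578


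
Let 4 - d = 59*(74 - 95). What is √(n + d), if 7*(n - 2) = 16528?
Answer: √176701/7 ≈ 60.051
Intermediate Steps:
n = 16542/7 (n = 2 + (⅐)*16528 = 2 + 16528/7 = 16542/7 ≈ 2363.1)
d = 1243 (d = 4 - 59*(74 - 95) = 4 - 59*(-21) = 4 - 1*(-1239) = 4 + 1239 = 1243)
√(n + d) = √(16542/7 + 1243) = √(25243/7) = √176701/7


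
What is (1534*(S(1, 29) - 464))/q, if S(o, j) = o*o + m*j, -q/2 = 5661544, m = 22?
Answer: -19175/808792 ≈ -0.023708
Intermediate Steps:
q = -11323088 (q = -2*5661544 = -11323088)
S(o, j) = o² + 22*j (S(o, j) = o*o + 22*j = o² + 22*j)
(1534*(S(1, 29) - 464))/q = (1534*((1² + 22*29) - 464))/(-11323088) = (1534*((1 + 638) - 464))*(-1/11323088) = (1534*(639 - 464))*(-1/11323088) = (1534*175)*(-1/11323088) = 268450*(-1/11323088) = -19175/808792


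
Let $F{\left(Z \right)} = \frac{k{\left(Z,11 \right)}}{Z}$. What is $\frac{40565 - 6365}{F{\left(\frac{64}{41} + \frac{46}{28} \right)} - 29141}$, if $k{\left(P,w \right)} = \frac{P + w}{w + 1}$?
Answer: $- \frac{150945120}{128615087} \approx -1.1736$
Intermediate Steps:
$k{\left(P,w \right)} = \frac{P + w}{1 + w}$
$F{\left(Z \right)} = \frac{\frac{11}{12} + \frac{Z}{12}}{Z}$ ($F{\left(Z \right)} = \frac{\frac{1}{1 + 11} \left(Z + 11\right)}{Z} = \frac{\frac{1}{12} \left(11 + Z\right)}{Z} = \frac{\frac{11}{12} + \frac{Z}{12}}{Z}$)
$\frac{40565 - 6365}{F{\left(\frac{64}{41} + \frac{46}{28} \right)} - 29141} = \frac{40565 - 6365}{\frac{11 + \left(\frac{64}{41} + \frac{46}{28}\right)}{12 \left(\frac{64}{41} + \frac{46}{28}\right)} - 29141} = \frac{34200}{\frac{11 + \left(64 \cdot \frac{1}{41} + 46 \cdot \frac{1}{28}\right)}{12 \left(64 \cdot \frac{1}{41} + 46 \cdot \frac{1}{28}\right)} - 29141} = \frac{34200}{\frac{11 + \left(\frac{64}{41} + \frac{23}{14}\right)}{12 \left(\frac{64}{41} + \frac{23}{14}\right)} - 29141} = \frac{34200}{\frac{11 + \frac{1839}{574}}{12 \cdot \frac{1839}{574}} - 29141} = \frac{34200}{\frac{1}{12} \cdot \frac{574}{1839} \cdot \frac{8153}{574} - 29141} = \frac{34200}{\frac{8153}{22068} - 29141} = \frac{34200}{- \frac{643075435}{22068}} = 34200 \left(- \frac{22068}{643075435}\right) = - \frac{150945120}{128615087}$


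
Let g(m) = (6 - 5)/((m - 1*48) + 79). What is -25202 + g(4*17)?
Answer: -2494997/99 ≈ -25202.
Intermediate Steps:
g(m) = 1/(31 + m) (g(m) = 1/((m - 48) + 79) = 1/((-48 + m) + 79) = 1/(31 + m))
-25202 + g(4*17) = -25202 + 1/(31 + 4*17) = -25202 + 1/(31 + 68) = -25202 + 1/99 = -2494997/99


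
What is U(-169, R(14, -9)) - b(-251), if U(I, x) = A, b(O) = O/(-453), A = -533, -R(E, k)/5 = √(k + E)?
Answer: -241700/453 ≈ -533.55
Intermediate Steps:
R(E, k) = -5*√(E + k) (R(E, k) = -5*√(k + E) = -5*√(E + k))
b(O) = -O/453 (b(O) = O*(-1/453) = -O/453)
U(I, x) = -533
U(-169, R(14, -9)) - b(-251) = -533 - (-1)*(-251)/453 = -533 - 1*251/453 = -533 - 251/453 = -241700/453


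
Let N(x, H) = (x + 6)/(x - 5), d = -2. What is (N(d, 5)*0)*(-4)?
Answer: 0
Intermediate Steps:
N(x, H) = (6 + x)/(-5 + x)
(N(d, 5)*0)*(-4) = (((6 - 2)/(-5 - 2))*0)*(-4) = ((4/(-7))*0)*(-4) = (-1/7*4*0)*(-4) = -4/7*0*(-4) = 0*(-4) = 0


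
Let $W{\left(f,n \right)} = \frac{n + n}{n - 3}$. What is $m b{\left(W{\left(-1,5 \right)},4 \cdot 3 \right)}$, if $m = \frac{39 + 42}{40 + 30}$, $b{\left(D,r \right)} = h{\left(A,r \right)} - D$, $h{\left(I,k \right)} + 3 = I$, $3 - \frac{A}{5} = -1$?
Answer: $\frac{486}{35} \approx 13.886$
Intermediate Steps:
$A = 20$ ($A = 15 - -5 = 15 + 5 = 20$)
$h{\left(I,k \right)} = -3 + I$
$W{\left(f,n \right)} = \frac{2 n}{-3 + n}$
$b{\left(D,r \right)} = 17 - D$ ($b{\left(D,r \right)} = \left(-3 + 20\right) - D = 17 - D$)
$m = \frac{81}{70} \approx 1.1571$
$m b{\left(W{\left(-1,5 \right)},4 \cdot 3 \right)} = \frac{81 \left(17 - 2 \cdot 5 \frac{1}{-3 + 5}\right)}{70} = \frac{81 \left(17 - 2 \cdot 5 \cdot \frac{1}{2}\right)}{70} = \frac{81 \left(17 - 5\right)}{70} = \frac{81}{70} \cdot 12 = \frac{486}{35}$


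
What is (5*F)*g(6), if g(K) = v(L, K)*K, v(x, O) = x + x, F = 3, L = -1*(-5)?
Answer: 900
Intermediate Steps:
L = 5
v(x, O) = 2*x
g(K) = 10*K (g(K) = (2*5)*K = 10*K)
(5*F)*g(6) = (5*3)*(10*6) = 15*60 = 900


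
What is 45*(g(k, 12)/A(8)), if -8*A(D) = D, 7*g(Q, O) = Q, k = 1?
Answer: -45/7 ≈ -6.4286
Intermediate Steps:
g(Q, O) = Q/7
A(D) = -D/8
45*(g(k, 12)/A(8)) = 45*(((1/7)*1)/((-1/8*8))) = 45*((1/7)/(-1)) = 45*((1/7)*(-1)) = 45*(-1/7) = -45/7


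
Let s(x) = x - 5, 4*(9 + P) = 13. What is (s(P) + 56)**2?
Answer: 32761/16 ≈ 2047.6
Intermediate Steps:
P = -23/4 (P = -9 + (1/4)*13 = -9 + 13/4 = -23/4 ≈ -5.7500)
s(x) = -5 + x
(s(P) + 56)**2 = ((-5 - 23/4) + 56)**2 = (-43/4 + 56)**2 = (181/4)**2 = 32761/16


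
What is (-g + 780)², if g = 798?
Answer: 324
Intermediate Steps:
(-g + 780)² = (-1*798 + 780)² = (-798 + 780)² = (-18)² = 324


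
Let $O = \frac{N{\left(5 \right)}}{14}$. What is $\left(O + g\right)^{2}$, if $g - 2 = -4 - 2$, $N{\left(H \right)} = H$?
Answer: $\frac{2601}{196} \approx 13.27$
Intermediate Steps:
$g = -4$ ($g = 2 - 6 = -4$)
$O = \frac{5}{14} \approx 0.35714$
$\left(O + g\right)^{2} = \left(\frac{5}{14} - 4\right)^{2} = \left(- \frac{51}{14}\right)^{2} = \frac{2601}{196}$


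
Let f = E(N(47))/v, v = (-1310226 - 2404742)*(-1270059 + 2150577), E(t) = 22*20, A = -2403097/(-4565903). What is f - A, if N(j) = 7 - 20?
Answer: -982595181392203931/1866938490355402734 ≈ -0.52631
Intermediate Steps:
A = 2403097/4565903 (A = -2403097*(-1/4565903) = 2403097/4565903 ≈ 0.52631)
N(j) = -13
E(t) = 440
v = -3271096193424 (v = -3714968*880518 = -3271096193424)
f = -55/408887024178 (f = 440/(-3271096193424) = 440*(-1/3271096193424) = -55/408887024178 ≈ -1.3451e-10)
f - A = -55/408887024178 - 1*2403097/4565903 = -55/408887024178 - 2403097/4565903 = -982595181392203931/1866938490355402734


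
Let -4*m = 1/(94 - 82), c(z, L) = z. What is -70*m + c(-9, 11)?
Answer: -181/24 ≈ -7.5417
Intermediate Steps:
m = -1/48 (m = -1/(4*(94 - 82)) = -¼/12 = -¼*1/12 = -1/48 ≈ -0.020833)
-70*m + c(-9, 11) = -70*(-1/48) - 9 = 35/24 - 9 = -181/24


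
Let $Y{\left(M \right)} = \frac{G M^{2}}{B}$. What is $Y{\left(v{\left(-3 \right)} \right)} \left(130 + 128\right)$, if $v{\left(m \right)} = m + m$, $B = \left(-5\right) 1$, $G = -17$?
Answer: $\frac{157896}{5} \approx 31579.0$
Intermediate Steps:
$B = -5$
$v{\left(m \right)} = 2 m$
$Y{\left(M \right)} = \frac{17 M^{2}}{5}$ ($Y{\left(M \right)} = \frac{\left(-17\right) M^{2}}{-5} = - 17 M^{2} \left(- \frac{1}{5}\right) = \frac{17 M^{2}}{5}$)
$Y{\left(v{\left(-3 \right)} \right)} \left(130 + 128\right) = \frac{17 \left(2 \left(-3\right)\right)^{2}}{5} \left(130 + 128\right) = \frac{17 \left(-6\right)^{2}}{5} \cdot 258 = \frac{17}{5} \cdot 36 \cdot 258 = \frac{612}{5} \cdot 258 = \frac{157896}{5}$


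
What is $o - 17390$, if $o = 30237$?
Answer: $12847$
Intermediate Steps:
$o - 17390 = 30237 - 17390 = 12847$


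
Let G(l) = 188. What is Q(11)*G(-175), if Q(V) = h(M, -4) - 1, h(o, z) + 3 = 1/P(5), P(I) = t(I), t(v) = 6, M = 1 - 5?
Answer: -2162/3 ≈ -720.67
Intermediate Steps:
M = -4
P(I) = 6
h(o, z) = -17/6 (h(o, z) = -3 + 1/6 = -3 + ⅙ = -17/6)
Q(V) = -23/6 (Q(V) = -17/6 - 1 = -23/6)
Q(11)*G(-175) = -23/6*188 = -2162/3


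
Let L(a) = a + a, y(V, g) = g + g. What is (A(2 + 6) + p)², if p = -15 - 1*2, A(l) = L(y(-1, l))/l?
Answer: 169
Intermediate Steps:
y(V, g) = 2*g
L(a) = 2*a
A(l) = 4 (A(l) = (2*(2*l))/l = (4*l)/l = 4)
p = -17 (p = -15 - 2 = -17)
(A(2 + 6) + p)² = (4 - 17)² = (-13)² = 169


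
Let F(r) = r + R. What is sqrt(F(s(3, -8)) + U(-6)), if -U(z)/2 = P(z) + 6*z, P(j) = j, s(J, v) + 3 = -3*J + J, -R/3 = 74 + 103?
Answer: 2*I*sqrt(114) ≈ 21.354*I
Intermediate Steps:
R = -531 (R = -3*(74 + 103) = -3*177 = -531)
s(J, v) = -3 - 2*J (s(J, v) = -3 + (-3*J + J) = -3 - 2*J)
F(r) = -531 + r (F(r) = r - 531 = -531 + r)
U(z) = -14*z (U(z) = -2*(z + 6*z) = -14*z)
sqrt(F(s(3, -8)) + U(-6)) = sqrt((-531 + (-3 - 2*3)) - 14*(-6)) = sqrt((-531 + (-3 - 6)) + 84) = sqrt((-531 - 9) + 84) = sqrt(-540 + 84) = sqrt(-456) = 2*I*sqrt(114)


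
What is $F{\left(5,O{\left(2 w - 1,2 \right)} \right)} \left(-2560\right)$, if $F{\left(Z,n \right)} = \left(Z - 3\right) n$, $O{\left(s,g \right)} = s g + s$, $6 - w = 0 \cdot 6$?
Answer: $-168960$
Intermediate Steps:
$w = 6$ ($w = 6 - 0 \cdot 6 = 6 - 0 = 6 + 0 = 6$)
$O{\left(s,g \right)} = s + g s$ ($O{\left(s,g \right)} = g s + s = s + g s$)
$F{\left(Z,n \right)} = n \left(-3 + Z\right)$ ($F{\left(Z,n \right)} = \left(-3 + Z\right) n = n \left(-3 + Z\right)$)
$F{\left(5,O{\left(2 w - 1,2 \right)} \right)} \left(-2560\right) = \left(2 \cdot 6 - 1\right) \left(1 + 2\right) \left(-3 + 5\right) \left(-2560\right) = \left(12 - 1\right) 3 \cdot 2 \left(-2560\right) = 11 \cdot 3 \cdot 2 \left(-2560\right) = 33 \cdot 2 \left(-2560\right) = 66 \left(-2560\right) = -168960$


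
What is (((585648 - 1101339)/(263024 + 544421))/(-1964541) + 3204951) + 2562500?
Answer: 3049556648996074562/528752935915 ≈ 5.7674e+6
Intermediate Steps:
(((585648 - 1101339)/(263024 + 544421))/(-1964541) + 3204951) + 2562500 = (-515691/807445*(-1/1964541) + 3204951) + 2562500 = (171897/528752935915 + 3204951) + 2562500 = 1694627250713887062/528752935915 + 2562500 = 3049556648996074562/528752935915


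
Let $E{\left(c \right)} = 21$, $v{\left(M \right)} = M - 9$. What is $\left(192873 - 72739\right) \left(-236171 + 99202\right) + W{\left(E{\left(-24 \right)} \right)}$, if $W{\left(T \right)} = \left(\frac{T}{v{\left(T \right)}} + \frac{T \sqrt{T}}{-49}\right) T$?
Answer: $- \frac{65818535237}{4} - 9 \sqrt{21} \approx -1.6455 \cdot 10^{10}$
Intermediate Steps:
$v{\left(M \right)} = -9 + M$
$W{\left(T \right)} = T \left(- \frac{T^{\frac{3}{2}}}{49} + \frac{T}{-9 + T}\right)$ ($W{\left(T \right)} = \left(\frac{T}{-9 + T} + \frac{T \sqrt{T}}{-49}\right) T = \left(\frac{T}{-9 + T} + T^{\frac{3}{2}} \left(- \frac{1}{49}\right)\right) T = \left(\frac{T}{-9 + T} - \frac{T^{\frac{3}{2}}}{49}\right) T = \left(- \frac{T^{\frac{3}{2}}}{49} + \frac{T}{-9 + T}\right) T = T \left(- \frac{T^{\frac{3}{2}}}{49} + \frac{T}{-9 + T}\right)$)
$\left(192873 - 72739\right) \left(-236171 + 99202\right) + W{\left(E{\left(-24 \right)} \right)} = \left(192873 - 72739\right) \left(-236171 + 99202\right) + \frac{21^{2} + \frac{21^{\frac{5}{2}} \left(9 - 21\right)}{49}}{-9 + 21} = 120134 \left(-136969\right) + \frac{441 + \frac{441 \sqrt{21} \left(9 - 21\right)}{49}}{12} = -16454633846 + \frac{441 + \frac{1}{49} \cdot 441 \sqrt{21} \left(-12\right)}{12} = -16454633846 + \frac{441 - 108 \sqrt{21}}{12} = -16454633846 + \left(\frac{147}{4} - 9 \sqrt{21}\right) = - \frac{65818535237}{4} - 9 \sqrt{21}$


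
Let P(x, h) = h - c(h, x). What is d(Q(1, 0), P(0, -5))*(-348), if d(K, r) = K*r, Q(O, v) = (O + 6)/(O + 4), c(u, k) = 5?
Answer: 4872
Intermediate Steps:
P(x, h) = -5 + h (P(x, h) = h - 1*5 = h - 5 = -5 + h)
Q(O, v) = (6 + O)/(4 + O)
d(Q(1, 0), P(0, -5))*(-348) = (((6 + 1)/(4 + 1))*(-5 - 5))*(-348) = ((7/5)*(-10))*(-348) = -14*(-348) = 4872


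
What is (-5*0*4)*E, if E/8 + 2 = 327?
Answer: 0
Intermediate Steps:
E = 2600 (E = -16 + 8*327 = -16 + 2616 = 2600)
(-5*0*4)*E = (-5*0*4)*2600 = (0*4)*2600 = 0*2600 = 0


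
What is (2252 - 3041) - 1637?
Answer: -2426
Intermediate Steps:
(2252 - 3041) - 1637 = -789 - 1637 = -2426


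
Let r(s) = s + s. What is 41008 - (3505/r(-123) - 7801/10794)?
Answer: 9077439884/221277 ≈ 41023.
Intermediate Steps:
r(s) = 2*s
41008 - (3505/r(-123) - 7801/10794) = 41008 - (3505/((2*(-123))) - 7801/10794) = 41008 - (3505/(-246) - 7801*1/10794) = 41008 - (3505*(-1/246) - 7801/10794) = 41008 - (-3505/246 - 7801/10794) = 41008 - 1*(-3312668/221277) = 41008 + 3312668/221277 = 9077439884/221277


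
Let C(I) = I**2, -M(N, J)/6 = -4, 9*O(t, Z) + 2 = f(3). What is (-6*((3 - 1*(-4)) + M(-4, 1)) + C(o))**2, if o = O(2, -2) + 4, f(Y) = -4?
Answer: 2477476/81 ≈ 30586.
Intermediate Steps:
O(t, Z) = -2/3 (O(t, Z) = -2/9 + (1/9)*(-4) = -2/9 - 4/9 = -2/3)
M(N, J) = 24 (M(N, J) = -6*(-4) = 24)
o = 10/3 (o = -2/3 + 4 = 10/3 ≈ 3.3333)
(-6*((3 - 1*(-4)) + M(-4, 1)) + C(o))**2 = (-6*((3 - 1*(-4)) + 24) + (10/3)**2)**2 = (-6*((3 + 4) + 24) + 100/9)**2 = (-6*(7 + 24) + 100/9)**2 = (-6*31 + 100/9)**2 = (-186 + 100/9)**2 = (-1574/9)**2 = 2477476/81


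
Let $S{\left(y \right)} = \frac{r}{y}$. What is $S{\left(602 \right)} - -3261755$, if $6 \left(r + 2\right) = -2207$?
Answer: $\frac{1683065263}{516} \approx 3.2618 \cdot 10^{6}$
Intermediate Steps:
$r = - \frac{2219}{6}$ ($r = -2 + \frac{1}{6} \left(-2207\right) = -2 - \frac{2207}{6} = - \frac{2219}{6} \approx -369.83$)
$S{\left(y \right)} = - \frac{2219}{6 y}$
$S{\left(602 \right)} - -3261755 = - \frac{2219}{6 \cdot 602} - -3261755 = \left(- \frac{2219}{6}\right) \frac{1}{602} + 3261755 = - \frac{317}{516} + 3261755 = \frac{1683065263}{516}$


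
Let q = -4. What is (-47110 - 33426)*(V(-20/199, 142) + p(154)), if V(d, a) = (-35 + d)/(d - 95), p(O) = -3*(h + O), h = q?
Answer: 137060433208/3785 ≈ 3.6211e+7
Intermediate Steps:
h = -4
p(O) = 12 - 3*O (p(O) = -3*(-4 + O) = 12 - 3*O)
V(d, a) = (-35 + d)/(-95 + d)
(-47110 - 33426)*(V(-20/199, 142) + p(154)) = (-47110 - 33426)*((-35 - 20/199)/(-95 - 20/199) + (12 - 3*154)) = -80536*((-35 - 20*1/199)/(-95 - 20*1/199) + (12 - 462)) = -80536*((-35 - 20/199)/(-95 - 20/199) - 450) = -80536*(-6985/199/(-18925/199) - 450) = -80536*(-199/18925*(-6985/199) - 450) = -80536*(1397/3785 - 450) = -80536*(-1701853/3785) = 137060433208/3785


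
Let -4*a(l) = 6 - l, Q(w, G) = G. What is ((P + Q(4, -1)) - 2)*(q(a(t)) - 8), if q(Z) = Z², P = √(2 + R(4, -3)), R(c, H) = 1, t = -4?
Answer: 21/4 - 7*√3/4 ≈ 2.2189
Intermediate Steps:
P = √3 (P = √(2 + 1) = √3 ≈ 1.7320)
a(l) = -3/2 + l/4 (a(l) = -(6 - l)/4 = -3/2 + l/4)
((P + Q(4, -1)) - 2)*(q(a(t)) - 8) = ((√3 - 1) - 2)*((-3/2 + (¼)*(-4))² - 8) = ((-1 + √3) - 2)*((-3/2 - 1)² - 8) = (-3 + √3)*((-5/2)² - 8) = (-3 + √3)*(25/4 - 8) = (-3 + √3)*(-7/4) = 21/4 - 7*√3/4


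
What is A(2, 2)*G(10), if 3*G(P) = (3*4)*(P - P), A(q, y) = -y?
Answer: 0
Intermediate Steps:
G(P) = 0 (G(P) = ((3*4)*(P - P))/3 = (12*0)/3 = (⅓)*0 = 0)
A(2, 2)*G(10) = -1*2*0 = -2*0 = 0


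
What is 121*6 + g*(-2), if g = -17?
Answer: 760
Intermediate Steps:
121*6 + g*(-2) = 121*6 - 17*(-2) = 726 + 34 = 760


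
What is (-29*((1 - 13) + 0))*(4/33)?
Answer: 464/11 ≈ 42.182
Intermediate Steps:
(-29*((1 - 13) + 0))*(4/33) = (-29*(-12 + 0))*(4*(1/33)) = -29*(-12)*(4/33) = 348*(4/33) = 464/11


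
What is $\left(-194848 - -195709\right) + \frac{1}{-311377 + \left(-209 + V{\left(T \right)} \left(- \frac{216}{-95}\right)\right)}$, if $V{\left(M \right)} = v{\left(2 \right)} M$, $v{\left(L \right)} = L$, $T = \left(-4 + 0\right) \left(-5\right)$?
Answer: $\frac{5095747547}{5918406} \approx 861.0$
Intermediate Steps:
$T = 20$ ($T = \left(-4\right) \left(-5\right) = 20$)
$V{\left(M \right)} = 2 M$
$\left(-194848 - -195709\right) + \frac{1}{-311377 + \left(-209 + V{\left(T \right)} \left(- \frac{216}{-95}\right)\right)} = \left(-194848 - -195709\right) + \frac{1}{-311377 - \left(209 - 2 \cdot 20 \left(- \frac{216}{-95}\right)\right)} = \left(-194848 + 195709\right) + \frac{1}{-311377 - \left(209 - 40 \left(\left(-216\right) \left(- \frac{1}{95}\right)\right)\right)} = 861 + \frac{1}{-311377 + \left(-209 + 40 \cdot \frac{216}{95}\right)} = 861 + \frac{1}{-311377 + \left(-209 + \frac{1728}{19}\right)} = 861 + \frac{1}{-311377 - \frac{2243}{19}} = 861 + \frac{1}{- \frac{5918406}{19}} = 861 - \frac{19}{5918406} = \frac{5095747547}{5918406}$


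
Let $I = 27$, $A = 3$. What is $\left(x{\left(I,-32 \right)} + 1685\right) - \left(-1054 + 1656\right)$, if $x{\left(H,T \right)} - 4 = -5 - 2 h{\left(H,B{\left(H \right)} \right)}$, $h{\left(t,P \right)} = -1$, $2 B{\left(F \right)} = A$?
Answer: $1084$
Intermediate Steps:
$B{\left(F \right)} = \frac{3}{2}$ ($B{\left(F \right)} = \frac{1}{2} \cdot 3 = \frac{3}{2}$)
$x{\left(H,T \right)} = 1$ ($x{\left(H,T \right)} = 4 - 3 = 1$)
$\left(x{\left(I,-32 \right)} + 1685\right) - \left(-1054 + 1656\right) = \left(1 + 1685\right) - \left(-1054 + 1656\right) = 1686 - 602 = 1084$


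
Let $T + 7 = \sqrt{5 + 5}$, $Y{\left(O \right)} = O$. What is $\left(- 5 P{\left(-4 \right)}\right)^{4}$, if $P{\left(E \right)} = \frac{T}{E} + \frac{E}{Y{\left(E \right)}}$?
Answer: $\frac{13750625}{256} - \frac{900625 \sqrt{10}}{64} \approx 9213.0$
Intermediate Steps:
$T = -7 + \sqrt{10}$ ($T = -7 + \sqrt{5 + 5} = -7 + \sqrt{10} \approx -3.8377$)
$P{\left(E \right)} = 1 + \frac{-7 + \sqrt{10}}{E}$ ($P{\left(E \right)} = \frac{-7 + \sqrt{10}}{E} + \frac{E}{E} = \frac{-7 + \sqrt{10}}{E} + 1 = 1 + \frac{-7 + \sqrt{10}}{E}$)
$\left(- 5 P{\left(-4 \right)}\right)^{4} = \left(- 5 \frac{-7 - 4 + \sqrt{10}}{-4}\right)^{4} = \left(- 5 \left(- \frac{-11 + \sqrt{10}}{4}\right)\right)^{4} = \left(- 5 \left(\frac{11}{4} - \frac{\sqrt{10}}{4}\right)\right)^{4} = \left(- \frac{55}{4} + \frac{5 \sqrt{10}}{4}\right)^{4}$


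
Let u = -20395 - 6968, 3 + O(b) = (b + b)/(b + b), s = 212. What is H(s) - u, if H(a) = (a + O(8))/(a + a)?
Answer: 5801061/212 ≈ 27364.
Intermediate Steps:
O(b) = -2 (O(b) = -3 + (b + b)/(b + b) = -3 + (2*b)/((2*b)) = -3 + (2*b)*(1/(2*b)) = -3 + 1 = -2)
u = -27363
H(a) = (-2 + a)/(2*a) (H(a) = (a - 2)/(a + a) = (-2 + a)/((2*a)) = (-2 + a)*(1/(2*a)) = (-2 + a)/(2*a))
H(s) - u = (1/2)*(-2 + 212)/212 - 1*(-27363) = (1/2)*(1/212)*210 + 27363 = 105/212 + 27363 = 5801061/212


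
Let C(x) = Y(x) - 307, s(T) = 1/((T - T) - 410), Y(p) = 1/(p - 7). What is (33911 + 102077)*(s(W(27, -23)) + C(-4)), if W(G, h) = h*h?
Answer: -94171078054/2255 ≈ -4.1761e+7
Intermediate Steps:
W(G, h) = h**2
Y(p) = 1/(-7 + p)
s(T) = -1/410 (s(T) = 1/(0 - 410) = 1/(-410) = -1/410)
C(x) = -307 + 1/(-7 + x) (C(x) = 1/(-7 + x) - 307 = -307 + 1/(-7 + x))
(33911 + 102077)*(s(W(27, -23)) + C(-4)) = (33911 + 102077)*(-1/410 + (2150 - 307*(-4))/(-7 - 4)) = 135988*(-1/410 + (2150 + 1228)/(-11)) = 135988*(-1/410 - 1/11*3378) = 135988*(-1/410 - 3378/11) = 135988*(-1384991/4510) = -94171078054/2255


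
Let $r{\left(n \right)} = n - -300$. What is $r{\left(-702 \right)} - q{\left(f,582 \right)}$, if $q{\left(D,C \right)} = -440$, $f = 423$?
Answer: $38$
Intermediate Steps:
$r{\left(n \right)} = 300 + n$ ($r{\left(n \right)} = n + 300 = 300 + n$)
$r{\left(-702 \right)} - q{\left(f,582 \right)} = \left(300 - 702\right) - -440 = -402 + 440 = 38$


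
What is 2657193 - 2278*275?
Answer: 2030743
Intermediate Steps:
2657193 - 2278*275 = 2657193 - 1*626450 = 2657193 - 626450 = 2030743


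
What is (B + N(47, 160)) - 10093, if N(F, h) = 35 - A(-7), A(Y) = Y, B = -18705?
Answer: -28756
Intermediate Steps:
N(F, h) = 42 (N(F, h) = 35 - 1*(-7) = 35 + 7 = 42)
(B + N(47, 160)) - 10093 = (-18705 + 42) - 10093 = -18663 - 10093 = -28756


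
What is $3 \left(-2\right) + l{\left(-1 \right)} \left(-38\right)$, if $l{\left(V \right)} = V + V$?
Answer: $70$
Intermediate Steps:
$l{\left(V \right)} = 2 V$
$3 \left(-2\right) + l{\left(-1 \right)} \left(-38\right) = 3 \left(-2\right) + 2 \left(-1\right) \left(-38\right) = -6 - -76 = -6 + 76 = 70$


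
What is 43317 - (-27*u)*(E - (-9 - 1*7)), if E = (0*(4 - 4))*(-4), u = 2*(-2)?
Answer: 41589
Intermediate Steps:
u = -4
E = 0 (E = (0*0)*(-4) = 0*(-4) = 0)
43317 - (-27*u)*(E - (-9 - 1*7)) = 43317 - (-27*(-4))*(0 - (-9 - 1*7)) = 43317 - 108*(0 - (-9 - 7)) = 43317 - 108*(0 - 1*(-16)) = 43317 - 108*(0 + 16) = 43317 - 108*16 = 43317 - 1*1728 = 43317 - 1728 = 41589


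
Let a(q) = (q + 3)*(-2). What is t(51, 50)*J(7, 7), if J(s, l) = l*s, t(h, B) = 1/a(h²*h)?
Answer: -49/265308 ≈ -0.00018469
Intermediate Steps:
a(q) = -6 - 2*q (a(q) = (3 + q)*(-2) = -6 - 2*q)
t(h, B) = 1/(-6 - 2*h³) (t(h, B) = 1/(-6 - 2*h²*h) = 1/(-6 - 2*h³))
t(51, 50)*J(7, 7) = (-1/(6 + 2*51³))*(7*7) = -1/(6 + 2*132651)*49 = -1/(6 + 265302)*49 = -1/265308*49 = -49/265308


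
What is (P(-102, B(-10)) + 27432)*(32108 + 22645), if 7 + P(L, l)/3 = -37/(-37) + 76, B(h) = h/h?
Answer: 1513482426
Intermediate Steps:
B(h) = 1
P(L, l) = 210 (P(L, l) = -21 + 3*(-37/(-37) + 76) = -21 + 3*(-37*(-1/37) + 76) = -21 + 3*(1 + 76) = -21 + 3*77 = -21 + 231 = 210)
(P(-102, B(-10)) + 27432)*(32108 + 22645) = (210 + 27432)*(32108 + 22645) = 27642*54753 = 1513482426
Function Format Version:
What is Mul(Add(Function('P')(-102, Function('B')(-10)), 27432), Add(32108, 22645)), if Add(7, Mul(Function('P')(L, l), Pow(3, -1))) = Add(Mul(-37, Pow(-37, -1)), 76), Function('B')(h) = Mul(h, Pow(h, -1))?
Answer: 1513482426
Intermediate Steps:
Function('B')(h) = 1
Function('P')(L, l) = 210 (Function('P')(L, l) = Add(-21, Mul(3, Add(Mul(-37, Pow(-37, -1)), 76))) = Add(-21, Mul(3, Add(Mul(-37, Rational(-1, 37)), 76))) = Add(-21, Mul(3, Add(1, 76))) = Add(-21, Mul(3, 77)) = Add(-21, 231) = 210)
Mul(Add(Function('P')(-102, Function('B')(-10)), 27432), Add(32108, 22645)) = Mul(Add(210, 27432), Add(32108, 22645)) = Mul(27642, 54753) = 1513482426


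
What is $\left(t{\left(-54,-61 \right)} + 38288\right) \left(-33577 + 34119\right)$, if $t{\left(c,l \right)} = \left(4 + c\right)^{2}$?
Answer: $22107096$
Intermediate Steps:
$\left(t{\left(-54,-61 \right)} + 38288\right) \left(-33577 + 34119\right) = \left(\left(4 - 54\right)^{2} + 38288\right) \left(-33577 + 34119\right) = \left(\left(-50\right)^{2} + 38288\right) 542 = \left(2500 + 38288\right) 542 = 40788 \cdot 542 = 22107096$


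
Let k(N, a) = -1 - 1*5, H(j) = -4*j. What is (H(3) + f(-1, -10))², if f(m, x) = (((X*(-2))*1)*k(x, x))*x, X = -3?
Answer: 121104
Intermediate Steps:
k(N, a) = -6 (k(N, a) = -1 - 5 = -6)
f(m, x) = -36*x (f(m, x) = ((-3*(-2)*1)*(-6))*x = ((6*1)*(-6))*x = (6*(-6))*x = -36*x)
(H(3) + f(-1, -10))² = (-4*3 - 36*(-10))² = (-12 + 360)² = 348² = 121104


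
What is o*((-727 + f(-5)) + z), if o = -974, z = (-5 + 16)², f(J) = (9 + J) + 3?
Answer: 583426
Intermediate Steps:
f(J) = 12 + J
z = 121 (z = 11² = 121)
o*((-727 + f(-5)) + z) = -974*((-727 + (12 - 5)) + 121) = -974*((-727 + 7) + 121) = -974*(-720 + 121) = -974*(-599) = 583426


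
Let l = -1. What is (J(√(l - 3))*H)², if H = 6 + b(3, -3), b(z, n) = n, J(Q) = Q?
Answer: -36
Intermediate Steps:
H = 3 (H = 6 - 3 = 3)
(J(√(l - 3))*H)² = (√(-1 - 3)*3)² = (√(-4)*3)² = ((2*I)*3)² = (6*I)² = -36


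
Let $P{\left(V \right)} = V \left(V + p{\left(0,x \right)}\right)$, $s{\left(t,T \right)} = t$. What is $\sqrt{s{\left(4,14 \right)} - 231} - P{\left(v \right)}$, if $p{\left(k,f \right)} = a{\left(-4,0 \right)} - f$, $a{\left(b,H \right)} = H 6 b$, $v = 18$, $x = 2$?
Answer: $-288 + i \sqrt{227} \approx -288.0 + 15.067 i$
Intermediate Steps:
$a{\left(b,H \right)} = 6 H b$
$p{\left(k,f \right)} = - f$ ($p{\left(k,f \right)} = 6 \cdot 0 \left(-4\right) - f = 0 - f = - f$)
$P{\left(V \right)} = V \left(-2 + V\right)$ ($P{\left(V \right)} = V \left(V - 2\right) = V \left(-2 + V\right)$)
$\sqrt{s{\left(4,14 \right)} - 231} - P{\left(v \right)} = \sqrt{4 - 231} - 18 \left(-2 + 18\right) = \sqrt{-227} - 18 \cdot 16 = i \sqrt{227} - 288 = -288 + i \sqrt{227}$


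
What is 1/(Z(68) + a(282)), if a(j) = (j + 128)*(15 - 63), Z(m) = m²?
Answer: -1/15056 ≈ -6.6419e-5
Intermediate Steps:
a(j) = -6144 - 48*j (a(j) = (128 + j)*(-48) = -6144 - 48*j)
1/(Z(68) + a(282)) = 1/(68² + (-6144 - 48*282)) = 1/(4624 + (-6144 - 13536)) = 1/(4624 - 19680) = 1/(-15056) = -1/15056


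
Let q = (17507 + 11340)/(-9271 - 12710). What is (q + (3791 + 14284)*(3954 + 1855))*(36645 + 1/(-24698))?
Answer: 1044416295904193438776/271443369 ≈ 3.8476e+12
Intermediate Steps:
q = -28847/21981 (q = 28847/(-21981) = 28847*(-1/21981) = -28847/21981 ≈ -1.3124)
(q + (3791 + 14284)*(3954 + 1855))*(36645 + 1/(-24698)) = (-28847/21981 + (3791 + 14284)*(3954 + 1855))*(36645 + 1/(-24698)) = (-28847/21981 + 18075*5809)*(36645 - 1/24698) = (-28847/21981 + 104997675)*(905058209/24698) = (2307953865328/21981)*(905058209/24698) = 1044416295904193438776/271443369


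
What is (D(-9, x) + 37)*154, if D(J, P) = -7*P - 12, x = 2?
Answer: 1694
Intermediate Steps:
D(J, P) = -12 - 7*P
(D(-9, x) + 37)*154 = ((-12 - 7*2) + 37)*154 = ((-12 - 14) + 37)*154 = (-26 + 37)*154 = 11*154 = 1694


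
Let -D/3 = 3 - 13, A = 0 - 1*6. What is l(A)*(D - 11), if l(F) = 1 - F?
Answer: 133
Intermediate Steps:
A = -6 (A = 0 - 6 = -6)
D = 30 (D = -3*(3 - 13) = -3*(-10) = 30)
l(A)*(D - 11) = (1 - 1*(-6))*(30 - 11) = (1 + 6)*19 = 7*19 = 133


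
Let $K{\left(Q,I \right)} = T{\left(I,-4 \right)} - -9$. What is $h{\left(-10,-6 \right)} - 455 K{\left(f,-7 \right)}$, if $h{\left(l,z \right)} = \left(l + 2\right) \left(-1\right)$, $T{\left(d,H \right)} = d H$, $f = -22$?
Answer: $-16827$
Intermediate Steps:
$T{\left(d,H \right)} = H d$
$K{\left(Q,I \right)} = 9 - 4 I$ ($K{\left(Q,I \right)} = - 4 I - -9 = - 4 I + 9 = 9 - 4 I$)
$h{\left(l,z \right)} = -2 - l$ ($h{\left(l,z \right)} = \left(2 + l\right) \left(-1\right) = -2 - l$)
$h{\left(-10,-6 \right)} - 455 K{\left(f,-7 \right)} = \left(-2 - -10\right) - 455 \left(9 - -28\right) = \left(-2 + 10\right) - 455 \left(9 + 28\right) = 8 - 16835 = -16827$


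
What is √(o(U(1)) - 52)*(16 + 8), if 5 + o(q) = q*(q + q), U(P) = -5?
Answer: 24*I*√7 ≈ 63.498*I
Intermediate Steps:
o(q) = -5 + 2*q² (o(q) = -5 + q*(q + q) = -5 + q*(2*q) = -5 + 2*q²)
√(o(U(1)) - 52)*(16 + 8) = √((-5 + 2*(-5)²) - 52)*(16 + 8) = √((-5 + 2*25) - 52)*24 = √((-5 + 50) - 52)*24 = √(45 - 52)*24 = √(-7)*24 = (I*√7)*24 = 24*I*√7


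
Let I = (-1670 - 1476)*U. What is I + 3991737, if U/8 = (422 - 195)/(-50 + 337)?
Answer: 1139915383/287 ≈ 3.9718e+6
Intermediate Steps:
U = 1816/287 (U = 8*((422 - 195)/(-50 + 337)) = 8*(227/287) = 1816/287 ≈ 6.3275)
I = -5713136/287 (I = (-1670 - 1476)*(1816/287) = -3146*1816/287 = -5713136/287 ≈ -19906.)
I + 3991737 = -5713136/287 + 3991737 = 1139915383/287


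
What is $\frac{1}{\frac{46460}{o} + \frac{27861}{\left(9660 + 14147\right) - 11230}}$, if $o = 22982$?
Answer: $\frac{144522307}{612314461} \approx 0.23603$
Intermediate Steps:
$\frac{1}{\frac{46460}{o} + \frac{27861}{\left(9660 + 14147\right) - 11230}} = \frac{1}{\frac{46460}{22982} + \frac{27861}{\left(9660 + 14147\right) - 11230}} = \frac{1}{46460 \cdot \frac{1}{22982} + \frac{27861}{23807 - 11230}} = \frac{1}{\frac{23230}{11491} + \frac{27861}{12577}} = \frac{1}{\frac{612314461}{144522307}} = \frac{144522307}{612314461}$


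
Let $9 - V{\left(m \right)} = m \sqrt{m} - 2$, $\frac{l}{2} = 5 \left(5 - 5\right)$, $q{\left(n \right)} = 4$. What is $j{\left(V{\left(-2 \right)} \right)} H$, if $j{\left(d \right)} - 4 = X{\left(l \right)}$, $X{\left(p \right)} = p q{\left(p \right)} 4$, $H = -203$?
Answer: $-812$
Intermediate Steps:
$l = 0$ ($l = 2 \cdot 5 \left(5 - 5\right) = 2 \cdot 5 \cdot 0 = 2 \cdot 0 = 0$)
$V{\left(m \right)} = 11 - m^{\frac{3}{2}}$ ($V{\left(m \right)} = 9 - \left(m \sqrt{m} - 2\right) = 9 - \left(m^{\frac{3}{2}} - 2\right) = 9 - \left(-2 + m^{\frac{3}{2}}\right) = 11 - m^{\frac{3}{2}}$)
$X{\left(p \right)} = 16 p$ ($X{\left(p \right)} = p 4 \cdot 4 = 4 p 4 = 16 p$)
$j{\left(d \right)} = 4$ ($j{\left(d \right)} = 4 + 16 \cdot 0 = 4 + 0 = 4$)
$j{\left(V{\left(-2 \right)} \right)} H = 4 \left(-203\right) = -812$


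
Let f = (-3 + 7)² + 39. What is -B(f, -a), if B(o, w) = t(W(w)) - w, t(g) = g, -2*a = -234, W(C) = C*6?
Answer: 585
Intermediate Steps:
W(C) = 6*C
a = 117 (a = -½*(-234) = 117)
f = 55 (f = 4² + 39 = 16 + 39 = 55)
B(o, w) = 5*w (B(o, w) = 6*w - w = 5*w)
-B(f, -a) = -5*(-1*117) = -5*(-117) = -1*(-585) = 585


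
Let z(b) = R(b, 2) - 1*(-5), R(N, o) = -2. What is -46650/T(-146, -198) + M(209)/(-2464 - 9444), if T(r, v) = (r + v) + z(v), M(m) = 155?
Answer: 555455345/4060628 ≈ 136.79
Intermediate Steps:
z(b) = 3 (z(b) = -2 - 1*(-5) = -2 + 5 = 3)
T(r, v) = 3 + r + v (T(r, v) = (r + v) + 3 = 3 + r + v)
-46650/T(-146, -198) + M(209)/(-2464 - 9444) = -46650/(3 - 146 - 198) + 155/(-2464 - 9444) = -46650/(-341) + 155/(-11908) = -46650*(-1/341) + 155*(-1/11908) = 46650/341 - 155/11908 = 555455345/4060628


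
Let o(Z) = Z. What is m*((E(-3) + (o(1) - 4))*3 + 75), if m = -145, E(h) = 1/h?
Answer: -9425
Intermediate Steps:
E(h) = 1/h
m*((E(-3) + (o(1) - 4))*3 + 75) = -145*((1/(-3) + (1 - 4))*3 + 75) = -145*((-1/3 - 3)*3 + 75) = -145*(-10/3*3 + 75) = -145*(-10 + 75) = -145*65 = -9425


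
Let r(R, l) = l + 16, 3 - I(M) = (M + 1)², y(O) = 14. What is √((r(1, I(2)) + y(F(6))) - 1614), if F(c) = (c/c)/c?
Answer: I*√1590 ≈ 39.875*I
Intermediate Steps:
F(c) = 1/c
I(M) = 3 - (1 + M)² (I(M) = 3 - (M + 1)² = 3 - (1 + M)²)
r(R, l) = 16 + l
√((r(1, I(2)) + y(F(6))) - 1614) = √(((16 + (3 - (1 + 2)²)) + 14) - 1614) = √(((16 + (3 - 1*3²)) + 14) - 1614) = √(((16 + (3 - 1*9)) + 14) - 1614) = √(((16 + (3 - 9)) + 14) - 1614) = √(((16 - 6) + 14) - 1614) = √((10 + 14) - 1614) = √(24 - 1614) = √(-1590) = I*√1590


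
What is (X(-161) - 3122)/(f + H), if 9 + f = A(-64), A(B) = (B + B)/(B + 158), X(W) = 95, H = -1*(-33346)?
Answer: -142269/1566775 ≈ -0.090804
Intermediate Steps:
H = 33346
A(B) = 2*B/(158 + B) (A(B) = (2*B)/(158 + B) = 2*B/(158 + B))
f = -487/47 (f = -9 + 2*(-64)/(158 - 64) = -9 + 2*(-64)/94 = -9 + 2*(-64)*(1/94) = -9 - 64/47 = -487/47 ≈ -10.362)
(X(-161) - 3122)/(f + H) = (95 - 3122)/(-487/47 + 33346) = -3027/1566775/47 = -3027*47/1566775 = -142269/1566775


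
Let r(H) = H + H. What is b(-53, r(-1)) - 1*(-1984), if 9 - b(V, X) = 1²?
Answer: 1992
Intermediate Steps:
r(H) = 2*H
b(V, X) = 8 (b(V, X) = 9 - 1*1² = 9 - 1*1 = 9 - 1 = 8)
b(-53, r(-1)) - 1*(-1984) = 8 - 1*(-1984) = 8 + 1984 = 1992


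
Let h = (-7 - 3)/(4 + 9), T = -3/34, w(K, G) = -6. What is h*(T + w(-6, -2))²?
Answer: -214245/7514 ≈ -28.513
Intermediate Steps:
T = -3/34 (T = -3*1/34 = -3/34 ≈ -0.088235)
h = -10/13 ≈ -0.76923
h*(T + w(-6, -2))² = -10*(-3/34 - 6)²/13 = -10*(-207/34)²/13 = -10/13*42849/1156 = -214245/7514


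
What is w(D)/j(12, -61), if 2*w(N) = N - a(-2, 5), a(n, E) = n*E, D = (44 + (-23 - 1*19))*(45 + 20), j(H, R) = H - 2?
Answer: 7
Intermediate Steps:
j(H, R) = -2 + H
D = 130 (D = (44 + (-23 - 19))*65 = (44 - 42)*65 = 2*65 = 130)
a(n, E) = E*n
w(N) = 5 + N/2 (w(N) = (N - 5*(-2))/2 = (N - 1*(-10))/2 = (N + 10)/2 = (10 + N)/2 = 5 + N/2)
w(D)/j(12, -61) = (5 + (½)*130)/(-2 + 12) = (5 + 65)/10 = 70*(⅒) = 7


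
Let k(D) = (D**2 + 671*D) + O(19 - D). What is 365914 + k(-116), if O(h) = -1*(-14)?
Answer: 301548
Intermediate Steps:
O(h) = 14
k(D) = 14 + D**2 + 671*D (k(D) = (D**2 + 671*D) + 14 = 14 + D**2 + 671*D)
365914 + k(-116) = 365914 + (14 + (-116)**2 + 671*(-116)) = 365914 + (14 + 13456 - 77836) = 365914 - 64366 = 301548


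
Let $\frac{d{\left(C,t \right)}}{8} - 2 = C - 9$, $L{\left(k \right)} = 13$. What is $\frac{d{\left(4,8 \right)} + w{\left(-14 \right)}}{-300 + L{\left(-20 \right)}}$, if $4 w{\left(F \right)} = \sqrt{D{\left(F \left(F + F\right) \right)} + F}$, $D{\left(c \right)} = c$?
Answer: $\frac{24}{287} - \frac{3 \sqrt{42}}{1148} \approx 0.066688$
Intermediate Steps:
$w{\left(F \right)} = \frac{\sqrt{F + 2 F^{2}}}{4}$ ($w{\left(F \right)} = \frac{\sqrt{F \left(F + F\right) + F}}{4} = \frac{\sqrt{F 2 F + F}}{4} = \frac{\sqrt{2 F^{2} + F}}{4} = \frac{\sqrt{F + 2 F^{2}}}{4}$)
$d{\left(C,t \right)} = -56 + 8 C$ ($d{\left(C,t \right)} = 16 + 8 \left(C - 9\right) = 16 + 8 \left(-9 + C\right) = 16 + \left(-72 + 8 C\right) = -56 + 8 C$)
$\frac{d{\left(4,8 \right)} + w{\left(-14 \right)}}{-300 + L{\left(-20 \right)}} = \frac{\left(-56 + 8 \cdot 4\right) + \frac{\sqrt{- 14 \left(1 + 2 \left(-14\right)\right)}}{4}}{-300 + 13} = \frac{\left(-56 + 32\right) + \frac{\sqrt{- 14 \left(1 - 28\right)}}{4}}{-287} = \left(-24 + \frac{\sqrt{\left(-14\right) \left(-27\right)}}{4}\right) \left(- \frac{1}{287}\right) = \left(-24 + \frac{\sqrt{378}}{4}\right) \left(- \frac{1}{287}\right) = \left(-24 + \frac{3 \sqrt{42}}{4}\right) \left(- \frac{1}{287}\right) = \frac{24}{287} - \frac{3 \sqrt{42}}{1148}$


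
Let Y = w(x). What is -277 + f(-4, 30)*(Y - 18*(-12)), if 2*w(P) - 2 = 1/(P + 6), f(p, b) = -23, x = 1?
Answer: -73775/14 ≈ -5269.6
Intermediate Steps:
w(P) = 1 + 1/(2*(6 + P)) (w(P) = 1 + 1/(2*(P + 6)) = 1 + 1/(2*(6 + P)))
Y = 15/14 (Y = (13/2 + 1)/(6 + 1) = (15/2)/7 = (⅐)*(15/2) = 15/14 ≈ 1.0714)
-277 + f(-4, 30)*(Y - 18*(-12)) = -277 - 23*(15/14 - 18*(-12)) = -277 - 23*(15/14 + 216) = -277 - 23*3039/14 = -277 - 69897/14 = -73775/14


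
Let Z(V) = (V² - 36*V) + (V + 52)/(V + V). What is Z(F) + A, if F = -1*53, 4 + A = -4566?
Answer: 15583/106 ≈ 147.01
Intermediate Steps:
A = -4570 (A = -4 - 4566 = -4570)
F = -53
Z(V) = V² - 36*V + (52 + V)/(2*V) (Z(V) = (V² - 36*V) + (52 + V)/((2*V)) = (V² - 36*V) + (52 + V)*(1/(2*V)) = (V² - 36*V) + (52 + V)/(2*V) = V² - 36*V + (52 + V)/(2*V))
Z(F) + A = (½ + (-53)² - 36*(-53) + 26/(-53)) - 4570 = (½ + 2809 + 1908 + 26*(-1/53)) - 4570 = (½ + 2809 + 1908 - 26/53) - 4570 = 500003/106 - 4570 = 15583/106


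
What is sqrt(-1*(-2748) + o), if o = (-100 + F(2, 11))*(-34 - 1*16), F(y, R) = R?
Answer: sqrt(7198) ≈ 84.841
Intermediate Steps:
o = 4450 (o = (-100 + 11)*(-34 - 1*16) = -89*(-34 - 16) = -89*(-50) = 4450)
sqrt(-1*(-2748) + o) = sqrt(-1*(-2748) + 4450) = sqrt(2748 + 4450) = sqrt(7198)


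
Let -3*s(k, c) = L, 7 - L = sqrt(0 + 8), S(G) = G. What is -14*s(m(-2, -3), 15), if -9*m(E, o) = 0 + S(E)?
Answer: 98/3 - 28*sqrt(2)/3 ≈ 19.467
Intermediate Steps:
m(E, o) = -E/9 (m(E, o) = -(0 + E)/9 = -E/9)
L = 7 - 2*sqrt(2) (L = 7 - sqrt(0 + 8) = 7 - sqrt(8) = 7 - 2*sqrt(2) ≈ 4.1716)
s(k, c) = -7/3 + 2*sqrt(2)/3 (s(k, c) = -(7 - 2*sqrt(2))/3 = -7/3 + 2*sqrt(2)/3)
-14*s(m(-2, -3), 15) = -14*(-7/3 + 2*sqrt(2)/3) = 98/3 - 28*sqrt(2)/3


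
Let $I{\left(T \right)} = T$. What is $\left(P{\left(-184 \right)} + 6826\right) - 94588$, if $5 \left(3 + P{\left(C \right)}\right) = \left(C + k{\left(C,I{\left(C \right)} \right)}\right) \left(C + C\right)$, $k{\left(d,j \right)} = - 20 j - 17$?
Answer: $- \frac{1719097}{5} \approx -3.4382 \cdot 10^{5}$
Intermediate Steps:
$k{\left(d,j \right)} = -17 - 20 j$
$P{\left(C \right)} = -3 + \frac{2 C \left(-17 - 19 C\right)}{5}$ ($P{\left(C \right)} = -3 + \frac{\left(C - \left(17 + 20 C\right)\right) \left(C + C\right)}{5} = -3 + \frac{\left(-17 - 19 C\right) 2 C}{5} = -3 + \frac{2 C \left(-17 - 19 C\right)}{5}$)
$\left(P{\left(-184 \right)} + 6826\right) - 94588 = \left(\left(-3 - \frac{38 \left(-184\right)^{2}}{5} - - \frac{6256}{5}\right) + 6826\right) - 94588 = \left(\left(-3 - \frac{1286528}{5} + \frac{6256}{5}\right) + 6826\right) - 94588 = \left(- \frac{1280287}{5} + 6826\right) - 94588 = - \frac{1246157}{5} - 94588 = - \frac{1719097}{5}$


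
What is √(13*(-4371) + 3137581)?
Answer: √3080758 ≈ 1755.2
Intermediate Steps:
√(13*(-4371) + 3137581) = √(-56823 + 3137581) = √3080758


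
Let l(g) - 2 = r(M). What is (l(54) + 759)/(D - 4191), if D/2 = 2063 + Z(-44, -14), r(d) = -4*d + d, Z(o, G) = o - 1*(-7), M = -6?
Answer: -779/139 ≈ -5.6043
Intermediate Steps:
Z(o, G) = 7 + o (Z(o, G) = o + 7 = 7 + o)
r(d) = -3*d
D = 4052 (D = 2*(2063 + (7 - 44)) = 2*(2063 - 37) = 2*2026 = 4052)
l(g) = 20 (l(g) = 2 - 3*(-6) = 2 + 18 = 20)
(l(54) + 759)/(D - 4191) = (20 + 759)/(4052 - 4191) = 779/(-139) = 779*(-1/139) = -779/139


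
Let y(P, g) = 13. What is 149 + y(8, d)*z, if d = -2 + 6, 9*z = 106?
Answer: 2719/9 ≈ 302.11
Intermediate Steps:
z = 106/9 (z = (⅑)*106 = 106/9 ≈ 11.778)
d = 4
149 + y(8, d)*z = 149 + 13*(106/9) = 149 + 1378/9 = 2719/9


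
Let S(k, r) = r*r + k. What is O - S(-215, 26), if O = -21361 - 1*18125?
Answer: -39947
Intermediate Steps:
S(k, r) = k + r**2 (S(k, r) = r**2 + k = k + r**2)
O = -39486 (O = -21361 - 18125 = -39486)
O - S(-215, 26) = -39486 - (-215 + 26**2) = -39486 - (-215 + 676) = -39486 - 1*461 = -39486 - 461 = -39947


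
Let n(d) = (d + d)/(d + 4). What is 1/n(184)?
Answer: 47/92 ≈ 0.51087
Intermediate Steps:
n(d) = 2*d/(4 + d) (n(d) = (2*d)/(4 + d) = 2*d/(4 + d))
1/n(184) = 1/(2*184/(4 + 184)) = 1/(2*184/188) = 1/(2*184*(1/188)) = 1/(92/47) = 47/92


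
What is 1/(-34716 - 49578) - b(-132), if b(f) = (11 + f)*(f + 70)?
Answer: -632373589/84294 ≈ -7502.0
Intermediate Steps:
b(f) = (11 + f)*(70 + f)
1/(-34716 - 49578) - b(-132) = 1/(-34716 - 49578) - (770 + (-132)**2 + 81*(-132)) = 1/(-84294) - (770 + 17424 - 10692) = -1/84294 - 1*7502 = -1/84294 - 7502 = -632373589/84294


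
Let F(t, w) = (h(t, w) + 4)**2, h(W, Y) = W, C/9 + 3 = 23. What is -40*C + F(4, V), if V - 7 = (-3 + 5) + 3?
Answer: -7136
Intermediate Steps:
C = 180 (C = -27 + 9*23 = -27 + 207 = 180)
V = 12 (V = 7 + ((-3 + 5) + 3) = 7 + (2 + 3) = 7 + 5 = 12)
F(t, w) = (4 + t)**2 (F(t, w) = (t + 4)**2 = (4 + t)**2)
-40*C + F(4, V) = -40*180 + (4 + 4)**2 = -7200 + 8**2 = -7200 + 64 = -7136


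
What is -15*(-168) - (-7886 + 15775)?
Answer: -5369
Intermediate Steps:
-15*(-168) - (-7886 + 15775) = 2520 - 1*7889 = 2520 - 7889 = -5369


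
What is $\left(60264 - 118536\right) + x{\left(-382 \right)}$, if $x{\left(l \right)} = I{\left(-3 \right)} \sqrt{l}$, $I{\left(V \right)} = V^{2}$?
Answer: $-58272 + 9 i \sqrt{382} \approx -58272.0 + 175.9 i$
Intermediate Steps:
$x{\left(l \right)} = 9 \sqrt{l}$ ($x{\left(l \right)} = \left(-3\right)^{2} \sqrt{l} = 9 \sqrt{l}$)
$\left(60264 - 118536\right) + x{\left(-382 \right)} = \left(60264 - 118536\right) + 9 \sqrt{-382} = \left(60264 - 118536\right) + 9 i \sqrt{382} = -58272 + 9 i \sqrt{382}$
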